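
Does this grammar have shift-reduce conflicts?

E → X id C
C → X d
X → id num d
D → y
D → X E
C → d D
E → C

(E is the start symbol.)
Augment with E' → E and build the canonical LR(0) collection (I0 = CLOSURE({[E' → . E]}), then GOTO on every symbol after a dot until no new states appear). It has 16 states:
  I0: { [C → . X d], [C → . d D], [E → . C], [E → . X id C], [E' → . E], [X → . id num d] }  — shift
  I1: { [E → C .] }  — reduce
  I2: { [E' → E .] }  — accept
  I3: { [C → X . d], [E → X . id C] }  — shift
  I4: { [C → d . D], [D → . X E], [D → . y], [X → . id num d] }  — shift
  I5: { [X → id . num d] }  — shift
  I6: { [X → id num . d] }  — shift
  I7: { [X → id num d .] }  — reduce
  I8: { [C → d D .] }  — reduce
  I9: { [C → . X d], [C → . d D], [D → X . E], [E → . C], [E → . X id C], [X → . id num d] }  — shift
  I10: { [D → y .] }  — reduce
  I11: { [D → X E .] }  — reduce
  I12: { [C → X d .] }  — reduce
  I13: { [C → . X d], [C → . d D], [E → X id . C], [X → . id num d] }  — shift
  I14: { [E → X id C .] }  — reduce
  I15: { [C → X . d] }  — shift

No state contains both a complete item and a shift item.

Answer: No shift-reduce conflicts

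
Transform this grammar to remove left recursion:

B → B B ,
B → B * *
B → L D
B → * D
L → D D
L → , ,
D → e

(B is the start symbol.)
B → L D B'
B → * D B'
B' → B , B'
B' → * * B'
B' → ε
L → D D
L → , ,
D → e

B is directly left-recursive. The standard transformation for
  A → A α₁ | ... | A α_m | β₁ | ... | β_n
is
  A  → β₁ A' | ... | β_n A'
  A' → α₁ A' | ... | α_m A' | ε

B → L D becomes B → L D B'
B → * D becomes B → * D B'
B → B B , becomes B' → B , B'
B → B * * becomes B' → * * B'
Add B' → ε

Productions for other non-terminals are unchanged:
  L → D D
  L → , ,
  D → e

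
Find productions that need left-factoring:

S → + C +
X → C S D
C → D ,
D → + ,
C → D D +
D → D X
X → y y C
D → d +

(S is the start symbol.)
Yes, C has productions with common prefix 'D'

Left-factoring is needed when two productions for the same non-terminal
share a common prefix on the right-hand side.

Productions for X:
  X → C S D
  X → y y C
Productions for C:
  C → D ,
  C → D D +
Productions for D:
  D → + ,
  D → D X
  D → d +

Found common prefix 'D' in productions for C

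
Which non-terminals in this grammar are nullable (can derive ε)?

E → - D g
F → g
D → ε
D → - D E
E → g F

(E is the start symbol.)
{ 'D' }

ε-productions: D → ε
So D is immediately nullable.
No further non-terminal can be added: every production for the remaining non-terminals contains a terminal or a non-nullable non-terminal.
Nullable = { 'D' }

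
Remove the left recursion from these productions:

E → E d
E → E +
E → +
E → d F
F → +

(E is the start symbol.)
E → + E'
E → d F E'
E' → d E'
E' → + E'
E' → ε
F → +

E is directly left-recursive. The standard transformation for
  A → A α₁ | ... | A α_m | β₁ | ... | β_n
is
  A  → β₁ A' | ... | β_n A'
  A' → α₁ A' | ... | α_m A' | ε

E → + becomes E → + E'
E → d F becomes E → d F E'
E → E d becomes E' → d E'
E → E + becomes E' → + E'
Add E' → ε

Productions for other non-terminals are unchanged:
  F → +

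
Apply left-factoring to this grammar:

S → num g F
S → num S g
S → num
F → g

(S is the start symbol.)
Left-factoring transforms A → αβ₁ | αβ₂ into A → αA' and A' → β₁ | β₂
(α is the longest common prefix among the alternatives). Repeat until
no nonterminal has two alternatives with a common prefix.

Round 1: S has alternatives sharing prefix 'num'. Introduce S': S → num S'
  Add: S' → g F
  Add: S' → S g
  Add: S' → ε

No remaining common prefixes — done.

Resulting grammar:
S → num S'
S' → g F
S' → S g
S' → ε
F → g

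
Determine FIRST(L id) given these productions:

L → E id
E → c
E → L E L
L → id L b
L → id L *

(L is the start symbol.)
{ 'c', 'id' }

FIRST sets of the non-terminals involved (from the grammar, by fixed-point iteration):
  FIRST(L) = { 'c', 'id' }

To compute FIRST(L id), process the symbols left to right:
Symbol L is a non-terminal. Add FIRST(L) \ {ε} = { 'c', 'id' }
L is not nullable (ε ∉ FIRST(L)), so stop here.
FIRST(L id) = { 'c', 'id' }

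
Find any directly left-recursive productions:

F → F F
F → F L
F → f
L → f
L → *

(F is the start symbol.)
Yes, F is left-recursive

Direct left recursion occurs when N → N α for some non-terminal N (the right-hand side begins with the left-hand side itself).

F → F F: LEFT RECURSIVE (starts with F)
F → F L: LEFT RECURSIVE (starts with F)
F → f: starts with f
L → f: starts with f
L → *: starts with '*'

The grammar has direct left recursion on: F.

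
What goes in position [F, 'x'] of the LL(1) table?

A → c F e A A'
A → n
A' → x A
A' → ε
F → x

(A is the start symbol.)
To find M[F, 'x'], we find productions for F where 'x' is in the predict set (PREDICT(N → α) = (FIRST(α) \ {ε}) ∪ (FOLLOW(N) if α ⇒* ε)).

F → x: PREDICT = { 'x' }
  'x' is in predict set, so this production goes in M[F, 'x']

M[F, 'x'] = F → x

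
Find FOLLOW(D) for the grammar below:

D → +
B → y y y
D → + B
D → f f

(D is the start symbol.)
{ $ }

D is the start symbol, so $ ∈ FOLLOW(D).
D does not occur on any right-hand side.

Taking the union: FOLLOW(D) = { $ }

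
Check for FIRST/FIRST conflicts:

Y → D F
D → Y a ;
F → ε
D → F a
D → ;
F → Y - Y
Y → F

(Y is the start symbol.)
Yes. Y → D F / Y → F on { '-', ';', 'a' }; D → Y a ';' / D → F a on { '-', ';', 'a' }; D → Y a ';' / D → ';' on { ';' }; D → F a / D → ';' on { ';' }

A FIRST/FIRST conflict occurs when two productions N → α and N → β for the same non-terminal have FIRST(α) ∩ FIRST(β) ≠ ∅ (with ε ∈ FIRST of a nullable right-hand side, so two nullable alternatives also conflict).

FIRST sets of the non-terminals at (or reachable through a nullable prefix from) the front of some alternative:
  FIRST(D) = { '-', ';', 'a' }
  FIRST(F) = { '-', ';', 'a', ε }
  FIRST(Y) = { '-', ';', 'a', ε }

Productions for Y:
  Y → D F: FIRST = { '-', ';', 'a' }
  Y → F: FIRST = { '-', ';', 'a', ε }
Productions for D:
  D → Y a ;: FIRST = { '-', ';', 'a' }
  D → F a: FIRST = { '-', ';', 'a' }
  D → ;: FIRST = { ';' }
Productions for F:
  F → ε: FIRST = { ε }
  F → Y - Y: FIRST = { '-', ';', 'a' }

Conflict for Y: Y → D F and Y → F
  Overlap: { '-', ';', 'a' }
Conflict for D: D → Y a ; and D → F a
  Overlap: { '-', ';', 'a' }
Conflict for D: D → Y a ; and D → ;
  Overlap: { ';' }
Conflict for D: D → F a and D → ;
  Overlap: { ';' }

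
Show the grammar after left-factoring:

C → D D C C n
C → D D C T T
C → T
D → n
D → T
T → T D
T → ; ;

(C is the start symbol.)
Left-factoring transforms A → αβ₁ | αβ₂ into A → αA' and A' → β₁ | β₂
(α is the longest common prefix among the alternatives). Repeat until
no nonterminal has two alternatives with a common prefix.

Round 1: C has alternatives sharing prefix 'D D C'. Introduce C': C → D D C C'
  Add: C' → C n
  Add: C' → T T

No remaining common prefixes — done.

Resulting grammar:
C → D D C C'
C' → C n
C' → T T
C → T
D → n
D → T
T → T D
T → ; ;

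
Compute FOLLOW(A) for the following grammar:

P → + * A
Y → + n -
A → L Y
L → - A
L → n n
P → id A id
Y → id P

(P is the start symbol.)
{ $, '+', 'id' }

In P → + * A: A is at the end, add FOLLOW(P)
In L → - A: A is at the end, add FOLLOW(L)
In P → id A id: A is followed by id, add FIRST(id) \ {ε} = { 'id' }

The FOLLOW sets referred to above (computed the same way, to a fixed point):
  FOLLOW(P) = { $, '+', 'id' }
  FOLLOW(L) = { '+', 'id' }

Taking the union: FOLLOW(A) = { $, '+', 'id' }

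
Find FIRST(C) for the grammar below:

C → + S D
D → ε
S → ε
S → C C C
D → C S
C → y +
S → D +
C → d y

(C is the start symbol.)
{ '+', 'd', 'y' }

From C → + S D:
  - '+' is a terminal: add '+' and stop
From C → y +:
  - y is a terminal: add 'y' and stop
From C → d y:
  - d is a terminal: add 'd' and stop

Collecting: FIRST(C) = { '+', 'd', 'y' }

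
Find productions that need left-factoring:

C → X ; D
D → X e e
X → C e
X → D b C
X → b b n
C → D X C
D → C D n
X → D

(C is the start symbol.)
Yes, X has productions with common prefix 'D'

Left-factoring is needed when two productions for the same non-terminal
share a common prefix on the right-hand side.

Productions for C:
  C → X ; D
  C → D X C
Productions for D:
  D → X e e
  D → C D n
Productions for X:
  X → C e
  X → D b C
  X → b b n
  X → D

Found common prefix 'D' in productions for X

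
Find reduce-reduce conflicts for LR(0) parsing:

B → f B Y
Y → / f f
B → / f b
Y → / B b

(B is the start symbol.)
A reduce-reduce conflict occurs when an LR(0) state has two complete items [A → α .] and [B → β .] — both call for a reduction, and with no lookahead the parser cannot choose between them.

Augment with B' → B and build the canonical LR(0) collection (I0 = CLOSURE({[B' → . B]}), then GOTO on every symbol after a dot until no new states appear). It has 13 states:
  I0: { [B → . / f b], [B → . f B Y], [B' → . B] }  — shift
  I1: { [B → / . f b] }  — shift
  I2: { [B' → B .] }  — accept
  I3: { [B → . / f b], [B → . f B Y], [B → f . B Y] }  — shift
  I4: { [B → f B . Y], [Y → . / B b], [Y → . / f f] }  — shift
  I5: { [B → . / f b], [B → . f B Y], [Y → / . B b], [Y → / . f f] }  — shift
  I6: { [B → f B Y .] }  — reduce
  I7: { [Y → / B . b] }  — shift
  I8: { [B → . / f b], [B → . f B Y], [B → f . B Y], [Y → / f . f] }  — shift
  I9: { [B → . / f b], [B → . f B Y], [B → f . B Y], [Y → / f f .] }  — shift, reduce
  I10: { [Y → / B b .] }  — reduce
  I11: { [B → / f . b] }  — shift
  I12: { [B → / f b .] }  — reduce

No state contains more than one complete item.

Answer: No reduce-reduce conflicts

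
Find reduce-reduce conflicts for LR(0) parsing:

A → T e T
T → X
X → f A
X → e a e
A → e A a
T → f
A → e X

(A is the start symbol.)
A reduce-reduce conflict occurs when an LR(0) state has two complete items [A → α .] and [B → β .] — both call for a reduction, and with no lookahead the parser cannot choose between them.

Augment with A' → A and build the canonical LR(0) collection (I0 = CLOSURE({[A' → . A]}), then GOTO on every symbol after a dot until no new states appear). It has 15 states:
  I0: { [A → . T e T], [A → . e A a], [A → . e X], [A' → . A], [T → . X], [T → . f], [X → . e a e], [X → . f A] }  — shift
  I1: { [A' → A .] }  — accept
  I2: { [A → T . e T] }  — shift
  I3: { [T → X .] }  — reduce
  I4: { [A → . T e T], [A → . e A a], [A → . e X], [A → e . A a], [A → e . X], [T → . X], [T → . f], [X → . e a e], [X → . f A], [X → e . a e] }  — shift
  I5: { [A → . T e T], [A → . e A a], [A → . e X], [T → . X], [T → . f], [T → f .], [X → . e a e], [X → . f A], [X → f . A] }  — shift, reduce
  I6: { [X → f A .] }  — reduce
  I7: { [A → e A . a] }  — shift
  I8: { [A → e X .], [T → X .] }  — 2 reduces
  I9: { [X → e a . e] }  — shift
  I10: { [X → e a e .] }  — reduce
  I11: { [A → e A a .] }  — reduce
  I12: { [A → T e . T], [T → . X], [T → . f], [X → . e a e], [X → . f A] }  — shift
  I13: { [A → T e T .] }  — reduce
  I14: { [X → e . a e] }  — shift

I8 contains complete items [A → e X .], [T → X .] — reduce-reduce conflict.

Answer: Yes — I8: [A → e X .] vs [T → X .]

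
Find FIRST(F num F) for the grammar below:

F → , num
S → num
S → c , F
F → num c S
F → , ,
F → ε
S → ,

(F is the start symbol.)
FIRST sets of the non-terminals involved (from the grammar, by fixed-point iteration):
  FIRST(F) = { ',', 'num', ε }

To compute FIRST(F num F), process the symbols left to right:
Symbol F is a non-terminal. Add FIRST(F) \ {ε} = { ',', 'num' }
F is nullable (ε ∈ FIRST(F)), continue to the next symbol.
Symbol num is a terminal. Add 'num' and stop.
FIRST(F num F) = { ',', 'num' }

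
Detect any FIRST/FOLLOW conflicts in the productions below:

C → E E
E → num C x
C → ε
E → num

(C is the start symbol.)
No FIRST/FOLLOW conflicts.

Nullable non-terminals: C.
FIRST sets used below: FIRST(E) = { 'num' }

C: nullable alternative(s) C → ε; FOLLOW(C) = { $, 'x' }
  C → E E: FIRST \ {ε} = { 'num' } — disjoint from FOLLOW(C)
  C → ε: FIRST \ {ε} = { } — this is the only nullable alternative, skip

E has no nullable alternative, so no FIRST/FOLLOW check is needed there.

No FIRST/FOLLOW conflicts found.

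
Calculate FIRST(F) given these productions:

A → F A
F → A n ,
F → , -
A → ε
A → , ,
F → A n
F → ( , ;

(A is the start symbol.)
{ '(', ',', 'n' }

FIRST sets of the other non-terminals involved (by the same procedure, iterated to a fixed point):
  FIRST(A) = { '(', ',', 'n', ε }

From F → A n ,:
  - A is a non-terminal: add FIRST(A) \ {ε} = { '(', ',', 'n' }
    A is nullable, so continue to the next symbol
  - n is a terminal: add 'n' and stop
From F → , -:
  - ',' is a terminal: add ',' and stop
From F → A n:
  - A is a non-terminal: add FIRST(A) \ {ε} = { '(', ',', 'n' }
    A is nullable, so continue to the next symbol
  - n is a terminal: add 'n' and stop
From F → ( , ;:
  - '(' is a terminal: add '(' and stop

Collecting: FIRST(F) = { '(', ',', 'n' }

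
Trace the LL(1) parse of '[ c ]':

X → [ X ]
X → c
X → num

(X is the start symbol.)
Stack is shown with the top on the left.

Stack    Input    Action
------------------------
X $      [ c ] $  output X → [ X ]
[ X ] $  [ c ] $  match '['
X ] $    c ] $    output X → c
c ] $    c ] $    match 'c'
] $      ] $      match ']'
$        $        accept

The string is accepted.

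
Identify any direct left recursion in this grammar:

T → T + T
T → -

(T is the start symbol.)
Yes, T is left-recursive

Direct left recursion occurs when N → N α for some non-terminal N (the right-hand side begins with the left-hand side itself).

T → T + T: LEFT RECURSIVE (starts with T)
T → -: starts with '-'

The grammar has direct left recursion on: T.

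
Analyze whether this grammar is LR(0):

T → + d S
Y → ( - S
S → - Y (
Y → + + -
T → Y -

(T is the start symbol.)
Yes, the grammar is LR(0)

Augment with T' → T and build the canonical LR(0) collection (I0 = CLOSURE({[T' → . T]}), then GOTO on every symbol after a dot until no new states appear). It has 16 states:
  I0: { [T → . + d S], [T → . Y -], [T' → . T], [Y → . ( - S], [Y → . + + -] }  — shift
  I1: { [Y → ( . - S] }  — shift
  I2: { [T → + . d S], [Y → + . + -] }  — shift
  I3: { [T' → T .] }  — accept
  I4: { [T → Y . -] }  — shift
  I5: { [T → Y - .] }  — reduce
  I6: { [Y → + + . -] }  — shift
  I7: { [S → . - Y (], [T → + d . S] }  — shift
  I8: { [S → - . Y (], [Y → . ( - S], [Y → . + + -] }  — shift
  I9: { [T → + d S .] }  — reduce
  I10: { [Y → + . + -] }  — shift
  I11: { [S → - Y . (] }  — shift
  I12: { [S → - Y ( .] }  — reduce
  I13: { [Y → + + - .] }  — reduce
  I14: { [S → . - Y (], [Y → ( - . S] }  — shift
  I15: { [Y → ( - S .] }  — reduce

Every state is either a pure shift/goto state or contains exactly one complete item and nothing to shift — no conflicts. The grammar is LR(0).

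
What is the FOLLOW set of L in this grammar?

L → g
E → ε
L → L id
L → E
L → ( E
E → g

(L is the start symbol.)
L is the start symbol, so $ ∈ FOLLOW(L).
In L → L id: L is followed by id, add FIRST(id) \ {ε} = { 'id' }

Taking the union: FOLLOW(L) = { $, 'id' }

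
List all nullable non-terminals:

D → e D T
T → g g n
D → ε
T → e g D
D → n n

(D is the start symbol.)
{ 'D' }

A non-terminal is nullable if it can derive ε (the empty string): either it has an ε-production, or it has a production whose right-hand side consists entirely of nullable non-terminals.

ε-productions: D → ε
So D is immediately nullable.
No further non-terminal can be added: every production for the remaining non-terminals contains a terminal or a non-nullable non-terminal.
Nullable = { 'D' }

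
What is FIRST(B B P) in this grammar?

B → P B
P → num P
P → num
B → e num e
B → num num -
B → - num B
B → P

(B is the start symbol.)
FIRST sets of the non-terminals involved (from the grammar, by fixed-point iteration):
  FIRST(B) = { '-', 'e', 'num' }

To compute FIRST(B B P), process the symbols left to right:
Symbol B is a non-terminal. Add FIRST(B) \ {ε} = { '-', 'e', 'num' }
B is not nullable (ε ∉ FIRST(B)), so stop here.
FIRST(B B P) = { '-', 'e', 'num' }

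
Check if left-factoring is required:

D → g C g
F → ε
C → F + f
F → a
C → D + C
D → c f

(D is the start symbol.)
Left-factoring is needed when two productions for the same non-terminal
share a common prefix on the right-hand side.

Productions for D:
  D → g C g
  D → c f
Productions for F:
  F → ε
  F → a
Productions for C:
  C → F + f
  C → D + C

No common prefixes found.

Answer: No, left-factoring is not needed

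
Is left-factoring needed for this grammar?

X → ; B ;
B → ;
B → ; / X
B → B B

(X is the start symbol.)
Left-factoring is needed when two productions for the same non-terminal
share a common prefix on the right-hand side.

Productions for B:
  B → ;
  B → ; / X
  B → B B

Found common prefix ';' in productions for B

Answer: Yes, B has productions with common prefix ';'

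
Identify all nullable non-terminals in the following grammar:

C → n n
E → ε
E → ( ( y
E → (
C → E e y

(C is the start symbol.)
A non-terminal is nullable if it can derive ε (the empty string): either it has an ε-production, or it has a production whose right-hand side consists entirely of nullable non-terminals.

ε-productions: E → ε
So E is immediately nullable.
No further non-terminal can be added: every production for the remaining non-terminals contains a terminal or a non-nullable non-terminal.
Nullable = { 'E' }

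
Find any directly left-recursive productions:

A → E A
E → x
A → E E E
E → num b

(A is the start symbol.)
No direct left recursion

Direct left recursion occurs when N → N α for some non-terminal N (the right-hand side begins with the left-hand side itself).

A → E A: starts with E
E → x: starts with x
A → E E E: starts with E
E → num b: starts with num

No direct left recursion found.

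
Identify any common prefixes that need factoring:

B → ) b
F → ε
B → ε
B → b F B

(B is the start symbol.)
Left-factoring is needed when two productions for the same non-terminal
share a common prefix on the right-hand side.

Productions for B:
  B → ) b
  B → ε
  B → b F B

No common prefixes found.

Answer: No, left-factoring is not needed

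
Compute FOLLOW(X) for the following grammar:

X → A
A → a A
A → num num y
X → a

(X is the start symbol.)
To compute FOLLOW(X), find every occurrence of X on a right-hand side N → α X β: add FIRST(β) \ {ε}, and if β is empty or nullable also add FOLLOW(N). Iterate to a fixed point.

X is the start symbol, so $ ∈ FOLLOW(X).
X does not occur on any right-hand side.

Taking the union: FOLLOW(X) = { $ }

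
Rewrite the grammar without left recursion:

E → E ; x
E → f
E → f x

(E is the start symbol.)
E → f E'
E → f x E'
E' → ; x E'
E' → ε

E is directly left-recursive. The standard transformation for
  A → A α₁ | ... | A α_m | β₁ | ... | β_n
is
  A  → β₁ A' | ... | β_n A'
  A' → α₁ A' | ... | α_m A' | ε

E → f becomes E → f E'
E → f x becomes E → f x E'
E → E ; x becomes E' → ; x E'
Add E' → ε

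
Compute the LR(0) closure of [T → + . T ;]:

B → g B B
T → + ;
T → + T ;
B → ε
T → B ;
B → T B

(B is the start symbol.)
Start with: [T → + . T ;]
  [T → + . T ;] has the dot before T: add [T → . + ;], [T → . + T ;], [T → . B ;]
  [T → . B ;] has the dot before B: add [B → . g B B], [B → .], [B → . T B]
No further items can be added.

CLOSURE = { [B → . T B], [B → . g B B], [B → .], [T → + . T ;], [T → . + ;], [T → . + T ;], [T → . B ;] }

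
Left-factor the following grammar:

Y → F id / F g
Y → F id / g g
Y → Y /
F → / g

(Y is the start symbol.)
Y → F id / Y'
Y' → F g
Y' → g g
Y → Y /
F → / g

Left-factoring transforms A → αβ₁ | αβ₂ into A → αA' and A' → β₁ | β₂
(α is the longest common prefix among the alternatives). Repeat until
no nonterminal has two alternatives with a common prefix.

Round 1: Y has alternatives sharing prefix 'F id /'. Introduce Y': Y → F id / Y'
  Add: Y' → F g
  Add: Y' → g g

No remaining common prefixes — done.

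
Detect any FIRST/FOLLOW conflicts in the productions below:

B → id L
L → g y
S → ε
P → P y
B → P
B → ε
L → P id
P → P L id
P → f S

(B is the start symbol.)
A FIRST/FOLLOW conflict occurs when a non-terminal N has a nullable alternative N → β (β ⇒* ε) and another alternative N → α with FIRST(α) ∩ FOLLOW(N) ≠ ∅: on such a lookahead the parser cannot decide between expanding α and letting N vanish via β.

Nullable non-terminals: B, S.
FIRST sets used below: FIRST(P) = { 'f' }

B: nullable alternative(s) B → ε; FOLLOW(B) = { $ }
  B → id L: FIRST \ {ε} = { 'id' } — disjoint from FOLLOW(B)
  B → P: FIRST \ {ε} = { 'f' } — disjoint from FOLLOW(B)
  B → ε: FIRST \ {ε} = { } — this is the only nullable alternative, skip
S has a nullable alternative but only one production, so nothing to check.

L, P have no nullable alternative, so no FIRST/FOLLOW check is needed there.

No FIRST/FOLLOW conflicts found.

Answer: No FIRST/FOLLOW conflicts.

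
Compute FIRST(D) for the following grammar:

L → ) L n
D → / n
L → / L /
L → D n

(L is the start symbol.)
To compute FIRST(D), examine every production with D on the left-hand side, reading each right-hand side left to right until a non-nullable symbol is reached.

From D → / n:
  - '/' is a terminal: add '/' and stop

Collecting: FIRST(D) = { '/' }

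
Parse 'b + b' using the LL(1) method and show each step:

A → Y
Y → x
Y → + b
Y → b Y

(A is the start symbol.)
LL(1) parsing maintains a stack (initially the start symbol over $) and the input. At each step: if the stack top is a terminal, match it against the current input token; if it is a non-terminal N, replace it with the RHS of M[N, lookahead] (the unique production whose predict set contains the lookahead).

Stack is shown with the top on the left.

Stack  Input    Action
----------------------
A $    b + b $  output A → Y
Y $    b + b $  output Y → b Y
b Y $  b + b $  match 'b'
Y $    + b $    output Y → + b
+ b $  + b $    match '+'
b $    b $      match 'b'
$      $        accept

The string is accepted.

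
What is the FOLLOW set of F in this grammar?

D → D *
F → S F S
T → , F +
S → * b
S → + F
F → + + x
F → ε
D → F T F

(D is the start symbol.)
{ $, '*', '+', ',' }

To compute FOLLOW(F), find every occurrence of F on a right-hand side N → α F β: add FIRST(β) \ {ε}, and if β is empty or nullable also add FOLLOW(N). Iterate to a fixed point.

In F → S F S: F is followed by S, add FIRST(S) \ {ε} = { '*', '+' }
In T → , F +: F is followed by '+', add FIRST('+') \ {ε} = { '+' }
In S → + F: F is at the end, add FOLLOW(S)
In D → F T F: F is followed by T F, add FIRST(T F) \ {ε} = { ',' }
In D → F T F: F is at the end, add FOLLOW(D)

The FOLLOW sets referred to above (computed the same way, to a fixed point):
  FOLLOW(S) = { $, '*', '+', ',' }
  FOLLOW(D) = { $, '*' }

Taking the union: FOLLOW(F) = { $, '*', '+', ',' }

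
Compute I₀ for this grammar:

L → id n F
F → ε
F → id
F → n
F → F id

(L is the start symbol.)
First, augment the grammar with L' → L
I₀ = CLOSURE({ [L' → . L] }):
  [L' → . L] has the dot before L: add [L → . id n F]
No further items can be added.

I₀ = { [L → . id n F], [L' → . L] }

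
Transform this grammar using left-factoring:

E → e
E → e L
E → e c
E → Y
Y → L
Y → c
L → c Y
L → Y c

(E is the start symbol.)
E → e E'
E' → ε
E' → L
E' → c
E → Y
Y → L
Y → c
L → c Y
L → Y c

Left-factoring transforms A → αβ₁ | αβ₂ into A → αA' and A' → β₁ | β₂
(α is the longest common prefix among the alternatives). Repeat until
no nonterminal has two alternatives with a common prefix.

Round 1: E has alternatives sharing prefix 'e'. Introduce E': E → e E'
  Add: E' → ε
  Add: E' → L
  Add: E' → c

No remaining common prefixes — done.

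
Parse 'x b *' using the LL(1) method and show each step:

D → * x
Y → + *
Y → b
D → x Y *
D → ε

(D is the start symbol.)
Stack is shown with the top on the left.

Stack    Input    Action
------------------------
D $      x b * $  output D → x Y *
x Y * $  x b * $  match 'x'
Y * $    b * $    output Y → b
b * $    b * $    match 'b'
* $      * $      match '*'
$        $        accept

The string is accepted.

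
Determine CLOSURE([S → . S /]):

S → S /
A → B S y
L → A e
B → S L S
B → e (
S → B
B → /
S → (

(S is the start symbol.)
{ [B → . /], [B → . S L S], [B → . e (], [S → . (], [S → . B], [S → . S /] }

To compute CLOSURE, for each item [A → α.Bβ] where B is a non-terminal, add [B → .γ] for all productions B → γ; repeat for the newly added items until nothing changes.

Start with: [S → . S /]
  [S → . S /] has the dot before S: add [S → . B], [S → . (]
  [S → . B] has the dot before B: add [B → . S L S], [B → . e (], [B → . /]
No further items can be added.

CLOSURE = { [B → . /], [B → . S L S], [B → . e (], [S → . (], [S → . B], [S → . S /] }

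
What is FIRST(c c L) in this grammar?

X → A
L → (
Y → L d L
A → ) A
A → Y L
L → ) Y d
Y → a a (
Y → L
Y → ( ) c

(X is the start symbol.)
To compute FIRST(c c L), process the symbols left to right:
Symbol c is a terminal. Add 'c' and stop.
FIRST(c c L) = { 'c' }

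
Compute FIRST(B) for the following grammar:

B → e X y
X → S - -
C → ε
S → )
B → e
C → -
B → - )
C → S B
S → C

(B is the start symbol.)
{ '-', 'e' }

To compute FIRST(B), examine every production with B on the left-hand side, reading each right-hand side left to right until a non-nullable symbol is reached.

From B → e X y:
  - e is a terminal: add 'e' and stop
From B → e:
  - e is a terminal: add 'e' and stop
From B → - ):
  - '-' is a terminal: add '-' and stop

Collecting: FIRST(B) = { '-', 'e' }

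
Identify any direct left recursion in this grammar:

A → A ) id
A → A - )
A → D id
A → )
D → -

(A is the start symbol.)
A → A ) id: LEFT RECURSIVE (starts with A)
A → A - ): LEFT RECURSIVE (starts with A)
A → D id: starts with D
A → ): starts with ')'
D → -: starts with '-'

The grammar has direct left recursion on: A.

Answer: Yes, A is left-recursive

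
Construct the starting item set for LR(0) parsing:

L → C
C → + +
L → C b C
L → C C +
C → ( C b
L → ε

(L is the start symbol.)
{ [C → . ( C b], [C → . + +], [L → . C C +], [L → . C b C], [L → . C], [L → .], [L' → . L] }

First, augment the grammar with L' → L
I₀ = CLOSURE({ [L' → . L] }):
  [L' → . L] has the dot before L: add [L → . C], [L → . C b C], [L → . C C +], [L → .]
  [L → . C] has the dot before C: add [C → . + +], [C → . ( C b]
No further items can be added.

I₀ = { [C → . ( C b], [C → . + +], [L → . C C +], [L → . C b C], [L → . C], [L → .], [L' → . L] }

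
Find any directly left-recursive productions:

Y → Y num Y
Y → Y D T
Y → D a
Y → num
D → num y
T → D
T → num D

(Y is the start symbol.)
Y → Y num Y: LEFT RECURSIVE (starts with Y)
Y → Y D T: LEFT RECURSIVE (starts with Y)
Y → D a: starts with D
Y → num: starts with num
D → num y: starts with num
T → D: starts with D
T → num D: starts with num

The grammar has direct left recursion on: Y.

Answer: Yes, Y is left-recursive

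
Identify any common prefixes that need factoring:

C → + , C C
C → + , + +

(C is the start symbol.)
Yes, C has productions with common prefix '+ ,'

Left-factoring is needed when two productions for the same non-terminal
share a common prefix on the right-hand side.

Productions for C:
  C → + , C C
  C → + , + +

Found common prefix '+ ,' in productions for C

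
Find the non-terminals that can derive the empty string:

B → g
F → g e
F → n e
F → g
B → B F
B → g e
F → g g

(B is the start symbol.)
There are no ε-productions, so no non-terminal can derive ε.
No non-terminals are nullable.

Answer: None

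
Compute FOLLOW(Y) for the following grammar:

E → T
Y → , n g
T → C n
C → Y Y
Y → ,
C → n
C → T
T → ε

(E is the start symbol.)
To compute FOLLOW(Y), find every occurrence of Y on a right-hand side N → α Y β: add FIRST(β) \ {ε}, and if β is empty or nullable also add FOLLOW(N). Iterate to a fixed point.

In C → Y Y: Y is followed by Y, add FIRST(Y) \ {ε} = { ',' }
In C → Y Y: Y is at the end, add FOLLOW(C)

The FOLLOW sets referred to above (computed the same way, to a fixed point):
  FOLLOW(C) = { 'n' }

Taking the union: FOLLOW(Y) = { ',', 'n' }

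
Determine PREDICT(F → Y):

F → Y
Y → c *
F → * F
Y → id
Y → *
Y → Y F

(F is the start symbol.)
PREDICT(F → Y) = (FIRST(RHS) \ {ε}) ∪ (FOLLOW(F) if ε ∈ FIRST(RHS), i.e. RHS ⇒* ε)
FIRST(Y) = { '*', 'c', 'id' }
FIRST(Y) = { '*', 'c', 'id' }
ε ∉ FIRST(Y), so FOLLOW(F) is not added.
PREDICT(F → Y) = { '*', 'c', 'id' }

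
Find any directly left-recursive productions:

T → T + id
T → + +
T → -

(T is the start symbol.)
Yes, T is left-recursive

Direct left recursion occurs when N → N α for some non-terminal N (the right-hand side begins with the left-hand side itself).

T → T + id: LEFT RECURSIVE (starts with T)
T → + +: starts with '+'
T → -: starts with '-'

The grammar has direct left recursion on: T.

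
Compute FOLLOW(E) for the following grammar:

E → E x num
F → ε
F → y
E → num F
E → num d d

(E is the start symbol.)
{ $, 'x' }

E is the start symbol, so $ ∈ FOLLOW(E).
In E → E x num: E is followed by x num, add FIRST(x num) \ {ε} = { 'x' }

Taking the union: FOLLOW(E) = { $, 'x' }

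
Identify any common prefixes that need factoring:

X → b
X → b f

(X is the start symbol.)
Left-factoring is needed when two productions for the same non-terminal
share a common prefix on the right-hand side.

Productions for X:
  X → b
  X → b f

Found common prefix 'b' in productions for X

Answer: Yes, X has productions with common prefix 'b'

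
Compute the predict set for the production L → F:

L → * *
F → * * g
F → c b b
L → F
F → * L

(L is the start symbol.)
PREDICT(L → F) = (FIRST(RHS) \ {ε}) ∪ (FOLLOW(L) if ε ∈ FIRST(RHS), i.e. RHS ⇒* ε)
FIRST(F) = { '*', 'c' }
FIRST(F) = { '*', 'c' }
ε ∉ FIRST(F), so FOLLOW(L) is not added.
PREDICT(L → F) = { '*', 'c' }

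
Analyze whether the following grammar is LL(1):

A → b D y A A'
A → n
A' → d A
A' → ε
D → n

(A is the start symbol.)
A grammar is LL(1) if for each non-terminal N with multiple productions, the predict sets of those productions are pairwise disjoint, where PREDICT(N → α) = (FIRST(α) \ {ε}) ∪ (FOLLOW(N) if α ⇒* ε).

Relevant sets:
  FOLLOW(A') = { $, 'd' }

For A:
  PREDICT(A → b D y A A') = { 'b' }
  PREDICT(A → n) = { 'n' }
For A':
  PREDICT(A' → d A) = { 'd' }
  PREDICT(A' → ε) = { $, 'd' }
D has a single production, so nothing to check there.

Conflict found: Predict set conflict for A': { 'd' }
The grammar is NOT LL(1).

Answer: No. Predict set conflict for A': { 'd' }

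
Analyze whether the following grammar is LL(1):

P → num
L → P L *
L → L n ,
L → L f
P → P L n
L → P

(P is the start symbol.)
No. Predict set conflict for P: { 'num' }

A grammar is LL(1) if for each non-terminal N with multiple productions, the predict sets of those productions are pairwise disjoint, where PREDICT(N → α) = (FIRST(α) \ {ε}) ∪ (FOLLOW(N) if α ⇒* ε).

Relevant sets:
  FIRST(P) = { 'num' }
  FIRST(L) = { 'num' }

For P:
  PREDICT(P → num) = { 'num' }
  PREDICT(P → P L n) = { 'num' }
For L:
  PREDICT(L → P L '*') = { 'num' }
  PREDICT(L → L n ',') = { 'num' }
  PREDICT(L → L f) = { 'num' }
  PREDICT(L → P) = { 'num' }

Conflict found: Predict set conflict for P: { 'num' }
The grammar is NOT LL(1).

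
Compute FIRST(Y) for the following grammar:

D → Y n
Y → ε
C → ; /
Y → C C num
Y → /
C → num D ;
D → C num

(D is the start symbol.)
{ '/', ';', 'num', ε }

FIRST sets of the other non-terminals involved (by the same procedure, iterated to a fixed point):
  FIRST(C) = { ';', 'num' }

From Y → ε:
  - ε-production, so ε ∈ FIRST(Y)
From Y → C C num:
  - C is a non-terminal: add FIRST(C) \ {ε} = { ';', 'num' }
    C is not nullable, so stop
From Y → /:
  - '/' is a terminal: add '/' and stop

Collecting: FIRST(Y) = { '/', ';', 'num', ε }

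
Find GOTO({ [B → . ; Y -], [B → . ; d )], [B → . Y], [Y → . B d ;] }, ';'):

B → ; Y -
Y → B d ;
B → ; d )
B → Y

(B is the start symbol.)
GOTO(I, ';') = CLOSURE({ [A → αX.β] : [A → α.Xβ] ∈ I, X = ';' })

Items with dot before ';', with the dot advanced:
  [B → . ; Y -] → [B → ; . Y -]
  [B → . ; d )] → [B → ; . d )]
Closure of the advanced items:
  [B → ; . Y -] has the dot before Y: add [Y → . B d ;]
  [Y → . B d ;] has the dot before B: add [B → . ; Y -], [B → . ; d )], [B → . Y]

GOTO = { [B → . ; Y -], [B → . ; d )], [B → . Y], [B → ; . Y -], [B → ; . d )], [Y → . B d ;] }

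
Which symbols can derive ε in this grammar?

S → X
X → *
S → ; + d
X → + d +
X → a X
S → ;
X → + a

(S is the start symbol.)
There are no ε-productions, so no non-terminal can derive ε.
No non-terminals are nullable.

Answer: None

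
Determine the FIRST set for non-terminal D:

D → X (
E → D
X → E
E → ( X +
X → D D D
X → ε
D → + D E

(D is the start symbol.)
{ '(', '+' }

FIRST sets of the other non-terminals involved (by the same procedure, iterated to a fixed point):
  FIRST(X) = { '(', '+', ε }

From D → X (:
  - X is a non-terminal: add FIRST(X) \ {ε} = { '(', '+' }
    X is nullable, so continue to the next symbol
  - '(' is a terminal: add '(' and stop
From D → + D E:
  - '+' is a terminal: add '+' and stop

Collecting: FIRST(D) = { '(', '+' }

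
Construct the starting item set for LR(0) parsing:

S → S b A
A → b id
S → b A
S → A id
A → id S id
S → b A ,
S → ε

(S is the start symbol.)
First, augment the grammar with S' → S
I₀ = CLOSURE({ [S' → . S] }):
  [S' → . S] has the dot before S: add [S → . S b A], [S → . b A], [S → . A id], [S → . b A ,], [S → .]
  [S → . A id] has the dot before A: add [A → . b id], [A → . id S id]
No further items can be added.

I₀ = { [A → . b id], [A → . id S id], [S → . A id], [S → . S b A], [S → . b A ,], [S → . b A], [S → .], [S' → . S] }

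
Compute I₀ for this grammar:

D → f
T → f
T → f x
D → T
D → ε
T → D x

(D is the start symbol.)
{ [D → . T], [D → . f], [D → .], [D' → . D], [T → . D x], [T → . f x], [T → . f] }

First, augment the grammar with D' → D
I₀ = CLOSURE({ [D' → . D] }):
  [D' → . D] has the dot before D: add [D → . f], [D → . T], [D → .]
  [D → . T] has the dot before T: add [T → . f], [T → . f x], [T → . D x]
No further items can be added.

I₀ = { [D → . T], [D → . f], [D → .], [D' → . D], [T → . D x], [T → . f x], [T → . f] }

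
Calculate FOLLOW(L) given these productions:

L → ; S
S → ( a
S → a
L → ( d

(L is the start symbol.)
{ $ }

L is the start symbol, so $ ∈ FOLLOW(L).
L does not occur on any right-hand side.

Taking the union: FOLLOW(L) = { $ }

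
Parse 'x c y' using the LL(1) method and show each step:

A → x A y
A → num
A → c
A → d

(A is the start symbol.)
LL(1) parsing maintains a stack (initially the start symbol over $) and the input. At each step: if the stack top is a terminal, match it against the current input token; if it is a non-terminal N, replace it with the RHS of M[N, lookahead] (the unique production whose predict set contains the lookahead).

Stack is shown with the top on the left.

Stack    Input    Action
------------------------
A $      x c y $  output A → x A y
x A y $  x c y $  match 'x'
A y $    c y $    output A → c
c y $    c y $    match 'c'
y $      y $      match 'y'
$        $        accept

The string is accepted.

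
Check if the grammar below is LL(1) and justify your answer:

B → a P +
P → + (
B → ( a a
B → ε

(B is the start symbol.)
Yes, the grammar is LL(1).

Relevant sets:
  FOLLOW(B) = { $ }

For B:
  PREDICT(B → a P '+') = { 'a' }
  PREDICT(B → '(' a a) = { '(' }
  PREDICT(B → ε) = { $ }
P has a single production, so nothing to check there.

All predict sets are disjoint. The grammar IS LL(1).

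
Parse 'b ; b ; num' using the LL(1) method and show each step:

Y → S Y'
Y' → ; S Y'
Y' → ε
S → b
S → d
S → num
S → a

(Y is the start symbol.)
Stack is shown with the top on the left.

Stack     Input          Action
-------------------------------
Y $       b ; b ; num $  output Y → S Y'
S Y' $    b ; b ; num $  output S → b
b Y' $    b ; b ; num $  match 'b'
Y' $      ; b ; num $    output Y' → ; S Y'
; S Y' $  ; b ; num $    match ';'
S Y' $    b ; num $      output S → b
b Y' $    b ; num $      match 'b'
Y' $      ; num $        output Y' → ; S Y'
; S Y' $  ; num $        match ';'
S Y' $    num $          output S → num
num Y' $  num $          match 'num'
Y' $      $              output Y' → ε
$         $              accept

The string is accepted.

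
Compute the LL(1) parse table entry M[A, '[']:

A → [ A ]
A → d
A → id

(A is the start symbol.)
To find M[A, '['], we find productions for A where '[' is in the predict set (PREDICT(N → α) = (FIRST(α) \ {ε}) ∪ (FOLLOW(N) if α ⇒* ε)).

A → [ A ]: PREDICT = { '[' }
  '[' is in predict set, so this production goes in M[A, '[']
A → d: PREDICT = { 'd' }
A → id: PREDICT = { 'id' }

M[A, '['] = A → [ A ]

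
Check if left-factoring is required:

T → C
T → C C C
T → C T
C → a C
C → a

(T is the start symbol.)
Yes, T has productions with common prefix 'C'; C has productions with common prefix 'a'

Left-factoring is needed when two productions for the same non-terminal
share a common prefix on the right-hand side.

Productions for T:
  T → C
  T → C C C
  T → C T
Productions for C:
  C → a C
  C → a

Found common prefix 'C' in productions for T
Found common prefix 'a' in productions for C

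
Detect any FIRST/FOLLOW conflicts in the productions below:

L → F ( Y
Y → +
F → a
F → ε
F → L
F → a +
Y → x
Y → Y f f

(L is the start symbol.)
Yes. F → L with FOLLOW(F) on { '(' }

A FIRST/FOLLOW conflict occurs when a non-terminal N has a nullable alternative N → β (β ⇒* ε) and another alternative N → α with FIRST(α) ∩ FOLLOW(N) ≠ ∅: on such a lookahead the parser cannot decide between expanding α and letting N vanish via β.

Nullable non-terminals: F.
FIRST sets used below: FIRST(L) = { '(', 'a' }

F: nullable alternative(s) F → ε; FOLLOW(F) = { '(' }
  F → a: FIRST \ {ε} = { 'a' } — disjoint from FOLLOW(F)
  F → ε: FIRST \ {ε} = { } — this is the only nullable alternative, skip
  F → L: FIRST \ {ε} = { '(', 'a' } — overlaps FOLLOW(F) on { '(' }: CONFLICT
  F → a +: FIRST \ {ε} = { 'a' } — disjoint from FOLLOW(F)

L, Y have no nullable alternative, so no FIRST/FOLLOW check is needed there.

So the grammar has 1 FIRST/FOLLOW conflict (marked CONFLICT above).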